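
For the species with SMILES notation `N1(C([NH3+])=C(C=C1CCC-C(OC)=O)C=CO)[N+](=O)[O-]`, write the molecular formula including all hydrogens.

Heavy atoms from the SMILES: 11 C, 3 N, 5 O.
Implicit hydrogens by atom environment:
  3 × C: 2 H each → 6
  3 × C (aromatic): no H
  3 × O: no H
  2 × C: 1 H each → 2
  1 × C: 3 H
  1 × C (aromatic): 1 H
  1 × C: no H
  1 × N (charge +1): 3 H
  1 × N (aromatic): no H
  1 × N (charge +1): no H
  1 × O: 1 H
  1 × O (charge -1): no H
  Total hydrogens = 16.
Net charge +1.
Molecular formula: C11H16N3O5+

C11H16N3O5+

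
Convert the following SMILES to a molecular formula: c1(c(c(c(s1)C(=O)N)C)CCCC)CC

C12H19NOS

Heavy atoms from the SMILES: 12 C, 1 N, 1 O, 1 S.
Implicit hydrogens by atom environment:
  4 × C: 2 H each → 8
  4 × C (aromatic): no H
  3 × C: 3 H each → 9
  1 × C: no H
  1 × N: 2 H
  1 × O: no H
  1 × S (aromatic): no H
  Total hydrogens = 19.
Molecular formula: C12H19NOS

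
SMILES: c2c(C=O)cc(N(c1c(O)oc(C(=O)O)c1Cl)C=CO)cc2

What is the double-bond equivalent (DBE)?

10

Molecular formula from the SMILES: C14H10ClNO6.
DoU = (2C + 2 + N − H − X)/2 = (2·14 + 2 + 1 − 10 − 1)/2 = 20/2 = 10.
(Structurally: 2 ring(s) + 8 π bond(s) = 10.)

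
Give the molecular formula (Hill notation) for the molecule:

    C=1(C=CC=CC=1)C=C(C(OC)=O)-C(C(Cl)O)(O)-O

C12H13ClO5

Heavy atoms from the SMILES: 12 C, 1 Cl, 5 O.
Implicit hydrogens by atom environment:
  5 × C (aromatic): 1 H each → 5
  3 × C: no H
  3 × O: 1 H each → 3
  2 × C: 1 H each → 2
  2 × O: no H
  1 × C: 3 H
  1 × C (aromatic): no H
  1 × Cl: no H
  Total hydrogens = 13.
Molecular formula: C12H13ClO5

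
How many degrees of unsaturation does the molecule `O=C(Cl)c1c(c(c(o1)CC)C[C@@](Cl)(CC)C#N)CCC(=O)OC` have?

Molecular formula from the SMILES: C16H19Cl2NO4.
DoU = (2C + 2 + N − H − X)/2 = (2·16 + 2 + 1 − 19 − 2)/2 = 14/2 = 7.
(Structurally: 1 ring(s) + 6 π bond(s) = 7.)

7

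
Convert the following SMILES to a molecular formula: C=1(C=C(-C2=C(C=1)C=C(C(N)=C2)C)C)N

C12H14N2

Heavy atoms from the SMILES: 12 C, 2 N.
Implicit hydrogens by atom environment:
  6 × C (aromatic): no H
  4 × C (aromatic): 1 H each → 4
  2 × C: 3 H each → 6
  2 × N: 2 H each → 4
  Total hydrogens = 14.
Molecular formula: C12H14N2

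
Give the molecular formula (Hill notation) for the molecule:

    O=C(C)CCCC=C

Heavy atoms from the SMILES: 7 C, 1 O.
Implicit hydrogens by atom environment:
  4 × C: 2 H each → 8
  1 × C: 3 H
  1 × C: 1 H
  1 × C: no H
  1 × O: no H
  Total hydrogens = 12.
Molecular formula: C7H12O

C7H12O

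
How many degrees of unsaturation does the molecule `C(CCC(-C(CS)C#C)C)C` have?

Molecular formula from the SMILES: C10H18S.
DoU = (2C + 2 + N − H − X)/2 = (2·10 + 2 + 0 − 18 − 0)/2 = 4/2 = 2.
(Structurally: 0 ring(s) + 2 π bond(s) = 2.)

2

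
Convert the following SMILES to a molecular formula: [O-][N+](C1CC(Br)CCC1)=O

C6H10BrNO2

Heavy atoms from the SMILES: 1 Br, 6 C, 1 N, 2 O.
Implicit hydrogens by atom environment:
  4 × C: 2 H each → 8
  2 × C: 1 H each → 2
  1 × Br: no H
  1 × N (charge +1): no H
  1 × O: no H
  1 × O (charge -1): no H
  Total hydrogens = 10.
Molecular formula: C6H10BrNO2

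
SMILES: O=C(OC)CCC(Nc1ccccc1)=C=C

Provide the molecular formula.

Heavy atoms from the SMILES: 13 C, 1 N, 2 O.
Implicit hydrogens by atom environment:
  5 × C (aromatic): 1 H each → 5
  3 × C: 2 H each → 6
  3 × C: no H
  2 × O: no H
  1 × C: 3 H
  1 × C (aromatic): no H
  1 × N: 1 H
  Total hydrogens = 15.
Molecular formula: C13H15NO2

C13H15NO2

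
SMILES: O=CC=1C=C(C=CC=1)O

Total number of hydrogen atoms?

6

Hydrogens are implicit in SMILES; fill each atom to its normal valence:
  4 × C (aromatic): 1 H each → 4
  2 × C (aromatic): no H
  1 × C: 1 H
  1 × O: 1 H
  1 × O: no H
  Total hydrogens = 6.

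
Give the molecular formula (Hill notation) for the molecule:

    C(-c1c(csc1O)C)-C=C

C8H10OS

Heavy atoms from the SMILES: 8 C, 1 O, 1 S.
Implicit hydrogens by atom environment:
  3 × C (aromatic): no H
  2 × C: 2 H each → 4
  1 × C: 3 H
  1 × C (aromatic): 1 H
  1 × C: 1 H
  1 × O: 1 H
  1 × S (aromatic): no H
  Total hydrogens = 10.
Molecular formula: C8H10OS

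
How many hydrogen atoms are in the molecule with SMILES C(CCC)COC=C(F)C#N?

Hydrogens are implicit in SMILES; fill each atom to its normal valence:
  4 × C: 2 H each → 8
  2 × C: no H
  1 × C: 3 H
  1 × C: 1 H
  1 × F: no H
  1 × N: no H
  1 × O: no H
  Total hydrogens = 12.

12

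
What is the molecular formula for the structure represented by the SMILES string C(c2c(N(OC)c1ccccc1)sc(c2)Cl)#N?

C12H9ClN2OS

Heavy atoms from the SMILES: 12 C, 1 Cl, 2 N, 1 O, 1 S.
Implicit hydrogens by atom environment:
  6 × C (aromatic): 1 H each → 6
  4 × C (aromatic): no H
  2 × N: no H
  1 × C: 3 H
  1 × C: no H
  1 × Cl: no H
  1 × O: no H
  1 × S (aromatic): no H
  Total hydrogens = 9.
Molecular formula: C12H9ClN2OS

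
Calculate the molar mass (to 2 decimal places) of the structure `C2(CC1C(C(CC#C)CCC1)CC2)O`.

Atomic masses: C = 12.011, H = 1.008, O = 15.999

192.30

Molecular formula: C13H20O.
M = 13×12.011 + 20×1.008 + 1×15.999 = 192.30 g/mol.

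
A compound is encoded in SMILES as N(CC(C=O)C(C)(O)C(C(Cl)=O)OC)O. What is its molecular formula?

C8H14ClNO5

Heavy atoms from the SMILES: 8 C, 1 Cl, 1 N, 5 O.
Implicit hydrogens by atom environment:
  3 × C: 1 H each → 3
  3 × O: no H
  2 × C: 3 H each → 6
  2 × C: no H
  2 × O: 1 H each → 2
  1 × C: 2 H
  1 × Cl: no H
  1 × N: 1 H
  Total hydrogens = 14.
Molecular formula: C8H14ClNO5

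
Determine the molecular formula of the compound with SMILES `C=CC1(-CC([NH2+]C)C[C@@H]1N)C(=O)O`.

C9H17N2O2+

Heavy atoms from the SMILES: 9 C, 2 N, 2 O.
Implicit hydrogens by atom environment:
  3 × C: 2 H each → 6
  3 × C: 1 H each → 3
  2 × C: no H
  1 × C: 3 H
  1 × N: 2 H
  1 × N (charge +1): 2 H
  1 × O: 1 H
  1 × O: no H
  Total hydrogens = 17.
Net charge +1.
Molecular formula: C9H17N2O2+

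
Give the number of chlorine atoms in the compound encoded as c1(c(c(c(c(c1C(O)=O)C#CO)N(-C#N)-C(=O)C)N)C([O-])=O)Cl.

The symbol for chlorine appears 1 time in the SMILES.

1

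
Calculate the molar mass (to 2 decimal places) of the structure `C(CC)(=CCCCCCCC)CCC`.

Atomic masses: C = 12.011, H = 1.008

196.38

Molecular formula: C14H28.
M = 14×12.011 + 28×1.008 = 196.38 g/mol.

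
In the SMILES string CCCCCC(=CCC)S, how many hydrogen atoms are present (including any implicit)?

Hydrogens are implicit in SMILES; fill each atom to its normal valence:
  5 × C: 2 H each → 10
  2 × C: 3 H each → 6
  1 × C: 1 H
  1 × C: no H
  1 × S: 1 H
  Total hydrogens = 18.

18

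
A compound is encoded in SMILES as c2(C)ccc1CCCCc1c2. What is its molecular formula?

Heavy atoms from the SMILES: 11 C.
Implicit hydrogens by atom environment:
  4 × C: 2 H each → 8
  3 × C (aromatic): 1 H each → 3
  3 × C (aromatic): no H
  1 × C: 3 H
  Total hydrogens = 14.
Molecular formula: C11H14

C11H14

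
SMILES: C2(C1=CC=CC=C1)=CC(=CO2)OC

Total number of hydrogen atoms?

10

Hydrogens are implicit in SMILES; fill each atom to its normal valence:
  7 × C (aromatic): 1 H each → 7
  3 × C (aromatic): no H
  1 × C: 3 H
  1 × O (aromatic): no H
  1 × O: no H
  Total hydrogens = 10.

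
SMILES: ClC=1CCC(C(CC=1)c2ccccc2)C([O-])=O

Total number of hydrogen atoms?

Hydrogens are implicit in SMILES; fill each atom to its normal valence:
  5 × C (aromatic): 1 H each → 5
  3 × C: 2 H each → 6
  3 × C: 1 H each → 3
  2 × C: no H
  1 × C (aromatic): no H
  1 × Cl: no H
  1 × O: no H
  1 × O (charge -1): no H
  Total hydrogens = 14.

14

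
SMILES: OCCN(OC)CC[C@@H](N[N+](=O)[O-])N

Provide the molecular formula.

C6H16N4O4

Heavy atoms from the SMILES: 6 C, 4 N, 4 O.
Implicit hydrogens by atom environment:
  4 × C: 2 H each → 8
  2 × O: no H
  1 × C: 3 H
  1 × C: 1 H
  1 × N: 2 H
  1 × N: 1 H
  1 × N: no H
  1 × N (charge +1): no H
  1 × O: 1 H
  1 × O (charge -1): no H
  Total hydrogens = 16.
Molecular formula: C6H16N4O4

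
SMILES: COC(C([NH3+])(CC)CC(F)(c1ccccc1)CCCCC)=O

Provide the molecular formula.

C18H29FNO2+

Heavy atoms from the SMILES: 18 C, 1 F, 1 N, 2 O.
Implicit hydrogens by atom environment:
  6 × C: 2 H each → 12
  5 × C (aromatic): 1 H each → 5
  3 × C: 3 H each → 9
  3 × C: no H
  2 × O: no H
  1 × C (aromatic): no H
  1 × F: no H
  1 × N (charge +1): 3 H
  Total hydrogens = 29.
Net charge +1.
Molecular formula: C18H29FNO2+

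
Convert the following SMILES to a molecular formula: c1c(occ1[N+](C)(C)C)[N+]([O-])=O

C7H11N2O3+

Heavy atoms from the SMILES: 7 C, 2 N, 3 O.
Implicit hydrogens by atom environment:
  3 × C: 3 H each → 9
  2 × C (aromatic): 1 H each → 2
  2 × C (aromatic): no H
  2 × N (charge +1): no H
  1 × O (aromatic): no H
  1 × O: no H
  1 × O (charge -1): no H
  Total hydrogens = 11.
Net charge +1.
Molecular formula: C7H11N2O3+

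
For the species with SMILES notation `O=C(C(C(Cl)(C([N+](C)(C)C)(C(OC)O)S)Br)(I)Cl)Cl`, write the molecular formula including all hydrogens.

Heavy atoms from the SMILES: 1 Br, 9 C, 3 Cl, 1 I, 1 N, 3 O, 1 S.
Implicit hydrogens by atom environment:
  4 × C: 3 H each → 12
  4 × C: no H
  3 × Cl: no H
  2 × O: no H
  1 × Br: no H
  1 × C: 1 H
  1 × I: no H
  1 × N (charge +1): no H
  1 × O: 1 H
  1 × S: 1 H
  Total hydrogens = 15.
Net charge +1.
Molecular formula: C9H15BrCl3INO3S+

C9H15BrCl3INO3S+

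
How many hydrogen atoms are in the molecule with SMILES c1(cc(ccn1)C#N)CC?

8

Hydrogens are implicit in SMILES; fill each atom to its normal valence:
  3 × C (aromatic): 1 H each → 3
  2 × C (aromatic): no H
  1 × C: 3 H
  1 × C: 2 H
  1 × C: no H
  1 × N (aromatic): no H
  1 × N: no H
  Total hydrogens = 8.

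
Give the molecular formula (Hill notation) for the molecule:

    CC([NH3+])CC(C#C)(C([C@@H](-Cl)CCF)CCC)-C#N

Heavy atoms from the SMILES: 14 C, 1 Cl, 1 F, 2 N.
Implicit hydrogens by atom environment:
  5 × C: 2 H each → 10
  4 × C: 1 H each → 4
  3 × C: no H
  2 × C: 3 H each → 6
  1 × Cl: no H
  1 × F: no H
  1 × N (charge +1): 3 H
  1 × N: no H
  Total hydrogens = 23.
Net charge +1.
Molecular formula: C14H23ClFN2+

C14H23ClFN2+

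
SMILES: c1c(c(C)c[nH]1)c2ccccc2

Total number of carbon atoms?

11

The symbol for carbon appears 11 times in the SMILES. Lowercase c denotes aromatic carbon and counts toward C.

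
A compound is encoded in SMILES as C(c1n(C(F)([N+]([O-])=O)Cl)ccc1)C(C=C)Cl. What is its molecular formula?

Heavy atoms from the SMILES: 9 C, 2 Cl, 1 F, 2 N, 2 O.
Implicit hydrogens by atom environment:
  3 × C (aromatic): 1 H each → 3
  2 × C: 2 H each → 4
  2 × C: 1 H each → 2
  2 × Cl: no H
  1 × C (aromatic): no H
  1 × C: no H
  1 × F: no H
  1 × N (aromatic): no H
  1 × N (charge +1): no H
  1 × O: no H
  1 × O (charge -1): no H
  Total hydrogens = 9.
Molecular formula: C9H9Cl2FN2O2

C9H9Cl2FN2O2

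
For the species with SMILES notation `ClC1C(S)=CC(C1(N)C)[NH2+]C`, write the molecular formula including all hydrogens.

Heavy atoms from the SMILES: 7 C, 1 Cl, 2 N, 1 S.
Implicit hydrogens by atom environment:
  3 × C: 1 H each → 3
  2 × C: 3 H each → 6
  2 × C: no H
  1 × Cl: no H
  1 × N (charge +1): 2 H
  1 × N: 2 H
  1 × S: 1 H
  Total hydrogens = 14.
Net charge +1.
Molecular formula: C7H14ClN2S+

C7H14ClN2S+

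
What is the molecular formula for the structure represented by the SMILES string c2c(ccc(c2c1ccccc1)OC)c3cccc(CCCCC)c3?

Heavy atoms from the SMILES: 24 C, 1 O.
Implicit hydrogens by atom environment:
  12 × C (aromatic): 1 H each → 12
  6 × C (aromatic): no H
  4 × C: 2 H each → 8
  2 × C: 3 H each → 6
  1 × O: no H
  Total hydrogens = 26.
Molecular formula: C24H26O

C24H26O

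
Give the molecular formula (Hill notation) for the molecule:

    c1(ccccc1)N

C6H7N

Heavy atoms from the SMILES: 6 C, 1 N.
Implicit hydrogens by atom environment:
  5 × C (aromatic): 1 H each → 5
  1 × C (aromatic): no H
  1 × N: 2 H
  Total hydrogens = 7.
Molecular formula: C6H7N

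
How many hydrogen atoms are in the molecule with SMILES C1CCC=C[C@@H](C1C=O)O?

Hydrogens are implicit in SMILES; fill each atom to its normal valence:
  5 × C: 1 H each → 5
  3 × C: 2 H each → 6
  1 × O: 1 H
  1 × O: no H
  Total hydrogens = 12.

12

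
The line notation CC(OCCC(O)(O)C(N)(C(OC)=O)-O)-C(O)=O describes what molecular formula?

Heavy atoms from the SMILES: 9 C, 1 N, 8 O.
Implicit hydrogens by atom environment:
  4 × C: no H
  4 × O: 1 H each → 4
  4 × O: no H
  2 × C: 3 H each → 6
  2 × C: 2 H each → 4
  1 × C: 1 H
  1 × N: 2 H
  Total hydrogens = 17.
Molecular formula: C9H17NO8

C9H17NO8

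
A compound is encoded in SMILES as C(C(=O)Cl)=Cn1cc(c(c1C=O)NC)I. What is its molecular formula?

C9H8ClIN2O2

Heavy atoms from the SMILES: 9 C, 1 Cl, 1 I, 2 N, 2 O.
Implicit hydrogens by atom environment:
  3 × C: 1 H each → 3
  3 × C (aromatic): no H
  2 × O: no H
  1 × C: 3 H
  1 × C (aromatic): 1 H
  1 × C: no H
  1 × Cl: no H
  1 × I: no H
  1 × N: 1 H
  1 × N (aromatic): no H
  Total hydrogens = 8.
Molecular formula: C9H8ClIN2O2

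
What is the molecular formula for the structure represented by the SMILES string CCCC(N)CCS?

Heavy atoms from the SMILES: 6 C, 1 N, 1 S.
Implicit hydrogens by atom environment:
  4 × C: 2 H each → 8
  1 × C: 3 H
  1 × C: 1 H
  1 × N: 2 H
  1 × S: 1 H
  Total hydrogens = 15.
Molecular formula: C6H15NS

C6H15NS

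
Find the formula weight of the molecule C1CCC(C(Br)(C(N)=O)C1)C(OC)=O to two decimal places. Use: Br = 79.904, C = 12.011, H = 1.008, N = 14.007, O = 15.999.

264.12

Molecular formula: C9H14BrNO3.
M = 1×79.904 + 9×12.011 + 14×1.008 + 1×14.007 + 3×15.999 = 264.12 g/mol.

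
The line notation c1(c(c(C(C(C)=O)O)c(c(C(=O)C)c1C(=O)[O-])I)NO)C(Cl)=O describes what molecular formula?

C13H10ClINO7-

Heavy atoms from the SMILES: 13 C, 1 Cl, 1 I, 1 N, 7 O.
Implicit hydrogens by atom environment:
  6 × C (aromatic): no H
  4 × C: no H
  4 × O: no H
  2 × C: 3 H each → 6
  2 × O: 1 H each → 2
  1 × C: 1 H
  1 × Cl: no H
  1 × I: no H
  1 × N: 1 H
  1 × O (charge -1): no H
  Total hydrogens = 10.
Net charge -1.
Molecular formula: C13H10ClINO7-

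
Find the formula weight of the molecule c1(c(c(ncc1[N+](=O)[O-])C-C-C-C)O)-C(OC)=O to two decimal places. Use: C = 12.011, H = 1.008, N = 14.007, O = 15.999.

Molecular formula: C11H14N2O5.
M = 11×12.011 + 14×1.008 + 2×14.007 + 5×15.999 = 254.24 g/mol.

254.24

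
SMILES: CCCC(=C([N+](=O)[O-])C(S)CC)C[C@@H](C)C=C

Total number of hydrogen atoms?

23

Hydrogens are implicit in SMILES; fill each atom to its normal valence:
  5 × C: 2 H each → 10
  3 × C: 3 H each → 9
  3 × C: 1 H each → 3
  2 × C: no H
  1 × N (charge +1): no H
  1 × O: no H
  1 × O (charge -1): no H
  1 × S: 1 H
  Total hydrogens = 23.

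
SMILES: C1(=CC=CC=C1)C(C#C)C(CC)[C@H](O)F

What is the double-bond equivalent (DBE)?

Molecular formula from the SMILES: C13H15FO.
DoU = (2C + 2 + N − H − X)/2 = (2·13 + 2 + 0 − 15 − 1)/2 = 12/2 = 6.
(Structurally: 1 ring(s) + 5 π bond(s) = 6.)

6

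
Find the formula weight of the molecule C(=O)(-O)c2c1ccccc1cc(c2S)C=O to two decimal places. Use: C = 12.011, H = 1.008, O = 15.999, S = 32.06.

232.25

Molecular formula: C12H8O3S.
M = 12×12.011 + 8×1.008 + 3×15.999 + 1×32.06 = 232.25 g/mol.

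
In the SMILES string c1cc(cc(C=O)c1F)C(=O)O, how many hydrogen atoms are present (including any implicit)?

5

Hydrogens are implicit in SMILES; fill each atom to its normal valence:
  3 × C (aromatic): 1 H each → 3
  3 × C (aromatic): no H
  2 × O: no H
  1 × C: 1 H
  1 × C: no H
  1 × F: no H
  1 × O: 1 H
  Total hydrogens = 5.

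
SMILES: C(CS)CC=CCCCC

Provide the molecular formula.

Heavy atoms from the SMILES: 9 C, 1 S.
Implicit hydrogens by atom environment:
  6 × C: 2 H each → 12
  2 × C: 1 H each → 2
  1 × C: 3 H
  1 × S: 1 H
  Total hydrogens = 18.
Molecular formula: C9H18S

C9H18S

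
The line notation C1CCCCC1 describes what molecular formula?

C6H12

Heavy atoms from the SMILES: 6 C.
Implicit hydrogens by atom environment:
  6 × C: 2 H each → 12
  Total hydrogens = 12.
Molecular formula: C6H12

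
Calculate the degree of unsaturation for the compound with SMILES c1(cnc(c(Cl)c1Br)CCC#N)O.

6

Molecular formula from the SMILES: C8H6BrClN2O.
DoU = (2C + 2 + N − H − X)/2 = (2·8 + 2 + 2 − 6 − 2)/2 = 12/2 = 6.
(Structurally: 1 ring(s) + 5 π bond(s) = 6.)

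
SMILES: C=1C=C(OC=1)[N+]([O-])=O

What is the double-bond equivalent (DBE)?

4

Molecular formula from the SMILES: C4H3NO3.
DoU = (2C + 2 + N − H − X)/2 = (2·4 + 2 + 1 − 3 − 0)/2 = 8/2 = 4.
(Structurally: 1 ring(s) + 3 π bond(s) = 4.)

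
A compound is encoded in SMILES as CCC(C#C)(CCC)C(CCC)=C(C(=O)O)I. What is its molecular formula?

C14H21IO2

Heavy atoms from the SMILES: 14 C, 1 I, 2 O.
Implicit hydrogens by atom environment:
  5 × C: 2 H each → 10
  5 × C: no H
  3 × C: 3 H each → 9
  1 × C: 1 H
  1 × I: no H
  1 × O: 1 H
  1 × O: no H
  Total hydrogens = 21.
Molecular formula: C14H21IO2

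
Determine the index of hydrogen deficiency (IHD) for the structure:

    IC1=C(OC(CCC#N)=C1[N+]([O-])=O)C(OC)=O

7

Molecular formula from the SMILES: C9H7IN2O5.
DoU = (2C + 2 + N − H − X)/2 = (2·9 + 2 + 2 − 7 − 1)/2 = 14/2 = 7.
(Structurally: 1 ring(s) + 6 π bond(s) = 7.)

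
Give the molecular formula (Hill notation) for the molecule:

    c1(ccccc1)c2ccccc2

C12H10

Heavy atoms from the SMILES: 12 C.
Implicit hydrogens by atom environment:
  10 × C (aromatic): 1 H each → 10
  2 × C (aromatic): no H
  Total hydrogens = 10.
Molecular formula: C12H10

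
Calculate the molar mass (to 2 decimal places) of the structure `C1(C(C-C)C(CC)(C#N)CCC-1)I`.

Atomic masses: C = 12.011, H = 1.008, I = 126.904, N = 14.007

291.18

Molecular formula: C11H18IN.
M = 11×12.011 + 18×1.008 + 1×126.904 + 1×14.007 = 291.18 g/mol.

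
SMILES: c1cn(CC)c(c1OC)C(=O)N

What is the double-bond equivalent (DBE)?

Molecular formula from the SMILES: C8H12N2O2.
DoU = (2C + 2 + N − H − X)/2 = (2·8 + 2 + 2 − 12 − 0)/2 = 8/2 = 4.
(Structurally: 1 ring(s) + 3 π bond(s) = 4.)

4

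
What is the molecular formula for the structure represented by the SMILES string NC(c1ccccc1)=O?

Heavy atoms from the SMILES: 7 C, 1 N, 1 O.
Implicit hydrogens by atom environment:
  5 × C (aromatic): 1 H each → 5
  1 × C (aromatic): no H
  1 × C: no H
  1 × N: 2 H
  1 × O: no H
  Total hydrogens = 7.
Molecular formula: C7H7NO

C7H7NO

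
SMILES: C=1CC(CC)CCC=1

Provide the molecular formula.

Heavy atoms from the SMILES: 8 C.
Implicit hydrogens by atom environment:
  4 × C: 2 H each → 8
  3 × C: 1 H each → 3
  1 × C: 3 H
  Total hydrogens = 14.
Molecular formula: C8H14

C8H14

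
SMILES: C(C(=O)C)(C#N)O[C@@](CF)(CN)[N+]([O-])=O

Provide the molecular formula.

C7H10FN3O4

Heavy atoms from the SMILES: 7 C, 1 F, 3 N, 4 O.
Implicit hydrogens by atom environment:
  3 × C: no H
  3 × O: no H
  2 × C: 2 H each → 4
  1 × C: 3 H
  1 × C: 1 H
  1 × F: no H
  1 × N: 2 H
  1 × N: no H
  1 × N (charge +1): no H
  1 × O (charge -1): no H
  Total hydrogens = 10.
Molecular formula: C7H10FN3O4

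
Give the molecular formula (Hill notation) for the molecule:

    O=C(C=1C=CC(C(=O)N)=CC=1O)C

Heavy atoms from the SMILES: 9 C, 1 N, 3 O.
Implicit hydrogens by atom environment:
  3 × C (aromatic): 1 H each → 3
  3 × C (aromatic): no H
  2 × C: no H
  2 × O: no H
  1 × C: 3 H
  1 × N: 2 H
  1 × O: 1 H
  Total hydrogens = 9.
Molecular formula: C9H9NO3

C9H9NO3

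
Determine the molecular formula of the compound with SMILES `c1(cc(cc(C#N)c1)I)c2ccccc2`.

Heavy atoms from the SMILES: 13 C, 1 I, 1 N.
Implicit hydrogens by atom environment:
  8 × C (aromatic): 1 H each → 8
  4 × C (aromatic): no H
  1 × C: no H
  1 × I: no H
  1 × N: no H
  Total hydrogens = 8.
Molecular formula: C13H8IN

C13H8IN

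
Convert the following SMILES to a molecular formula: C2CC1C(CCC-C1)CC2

C10H18

Heavy atoms from the SMILES: 10 C.
Implicit hydrogens by atom environment:
  8 × C: 2 H each → 16
  2 × C: 1 H each → 2
  Total hydrogens = 18.
Molecular formula: C10H18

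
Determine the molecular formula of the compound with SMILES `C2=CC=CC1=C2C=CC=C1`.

C10H8

Heavy atoms from the SMILES: 10 C.
Implicit hydrogens by atom environment:
  8 × C (aromatic): 1 H each → 8
  2 × C (aromatic): no H
  Total hydrogens = 8.
Molecular formula: C10H8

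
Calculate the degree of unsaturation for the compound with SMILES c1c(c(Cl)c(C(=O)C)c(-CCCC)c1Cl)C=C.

6

Molecular formula from the SMILES: C14H16Cl2O.
DoU = (2C + 2 + N − H − X)/2 = (2·14 + 2 + 0 − 16 − 2)/2 = 12/2 = 6.
(Structurally: 1 ring(s) + 5 π bond(s) = 6.)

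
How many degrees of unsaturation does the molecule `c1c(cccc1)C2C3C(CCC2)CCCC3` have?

Molecular formula from the SMILES: C16H22.
DoU = (2C + 2 + N − H − X)/2 = (2·16 + 2 + 0 − 22 − 0)/2 = 12/2 = 6.
(Structurally: 3 ring(s) + 3 π bond(s) = 6.)

6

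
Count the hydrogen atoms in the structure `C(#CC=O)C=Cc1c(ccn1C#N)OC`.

8

Hydrogens are implicit in SMILES; fill each atom to its normal valence:
  3 × C: 1 H each → 3
  3 × C: no H
  2 × C (aromatic): 1 H each → 2
  2 × C (aromatic): no H
  2 × O: no H
  1 × C: 3 H
  1 × N (aromatic): no H
  1 × N: no H
  Total hydrogens = 8.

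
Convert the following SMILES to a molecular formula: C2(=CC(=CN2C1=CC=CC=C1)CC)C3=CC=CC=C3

Heavy atoms from the SMILES: 18 C, 1 N.
Implicit hydrogens by atom environment:
  12 × C (aromatic): 1 H each → 12
  4 × C (aromatic): no H
  1 × C: 3 H
  1 × C: 2 H
  1 × N (aromatic): no H
  Total hydrogens = 17.
Molecular formula: C18H17N

C18H17N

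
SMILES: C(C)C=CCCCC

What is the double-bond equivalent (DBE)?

Molecular formula from the SMILES: C8H16.
DoU = (2C + 2 + N − H − X)/2 = (2·8 + 2 + 0 − 16 − 0)/2 = 2/2 = 1.
(Structurally: 0 ring(s) + 1 π bond(s) = 1.)

1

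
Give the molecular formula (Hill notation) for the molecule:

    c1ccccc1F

C6H5F

Heavy atoms from the SMILES: 6 C, 1 F.
Implicit hydrogens by atom environment:
  5 × C (aromatic): 1 H each → 5
  1 × C (aromatic): no H
  1 × F: no H
  Total hydrogens = 5.
Molecular formula: C6H5F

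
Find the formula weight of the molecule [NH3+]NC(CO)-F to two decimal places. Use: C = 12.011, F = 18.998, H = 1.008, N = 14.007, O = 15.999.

95.10

Molecular formula: C2H8FN2O+.
M = 2×12.011 + 1×18.998 + 8×1.008 + 2×14.007 + 1×15.999 = 95.10 g/mol.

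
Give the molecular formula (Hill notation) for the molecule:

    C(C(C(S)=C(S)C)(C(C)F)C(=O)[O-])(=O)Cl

Heavy atoms from the SMILES: 8 C, 1 Cl, 1 F, 3 O, 2 S.
Implicit hydrogens by atom environment:
  5 × C: no H
  2 × C: 3 H each → 6
  2 × O: no H
  2 × S: 1 H each → 2
  1 × C: 1 H
  1 × Cl: no H
  1 × F: no H
  1 × O (charge -1): no H
  Total hydrogens = 9.
Net charge -1.
Molecular formula: C8H9ClFO3S2-

C8H9ClFO3S2-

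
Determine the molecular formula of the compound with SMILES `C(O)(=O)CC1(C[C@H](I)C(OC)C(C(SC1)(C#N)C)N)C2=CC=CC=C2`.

Heavy atoms from the SMILES: 18 C, 1 I, 2 N, 3 O, 1 S.
Implicit hydrogens by atom environment:
  5 × C (aromatic): 1 H each → 5
  4 × C: no H
  3 × C: 2 H each → 6
  3 × C: 1 H each → 3
  2 × C: 3 H each → 6
  2 × O: no H
  1 × C (aromatic): no H
  1 × I: no H
  1 × N: 2 H
  1 × N: no H
  1 × O: 1 H
  1 × S: no H
  Total hydrogens = 23.
Molecular formula: C18H23IN2O3S

C18H23IN2O3S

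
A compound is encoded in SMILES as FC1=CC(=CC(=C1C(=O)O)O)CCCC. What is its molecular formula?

C11H13FO3

Heavy atoms from the SMILES: 11 C, 1 F, 3 O.
Implicit hydrogens by atom environment:
  4 × C (aromatic): no H
  3 × C: 2 H each → 6
  2 × C (aromatic): 1 H each → 2
  2 × O: 1 H each → 2
  1 × C: 3 H
  1 × C: no H
  1 × F: no H
  1 × O: no H
  Total hydrogens = 13.
Molecular formula: C11H13FO3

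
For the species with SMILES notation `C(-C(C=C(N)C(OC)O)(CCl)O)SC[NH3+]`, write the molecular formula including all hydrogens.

Heavy atoms from the SMILES: 8 C, 1 Cl, 2 N, 3 O, 1 S.
Implicit hydrogens by atom environment:
  3 × C: 2 H each → 6
  2 × C: 1 H each → 2
  2 × C: no H
  2 × O: 1 H each → 2
  1 × C: 3 H
  1 × Cl: no H
  1 × N (charge +1): 3 H
  1 × N: 2 H
  1 × O: no H
  1 × S: no H
  Total hydrogens = 18.
Net charge +1.
Molecular formula: C8H18ClN2O3S+

C8H18ClN2O3S+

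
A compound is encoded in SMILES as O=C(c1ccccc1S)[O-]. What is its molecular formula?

C7H5O2S-

Heavy atoms from the SMILES: 7 C, 2 O, 1 S.
Implicit hydrogens by atom environment:
  4 × C (aromatic): 1 H each → 4
  2 × C (aromatic): no H
  1 × C: no H
  1 × O: no H
  1 × O (charge -1): no H
  1 × S: 1 H
  Total hydrogens = 5.
Net charge -1.
Molecular formula: C7H5O2S-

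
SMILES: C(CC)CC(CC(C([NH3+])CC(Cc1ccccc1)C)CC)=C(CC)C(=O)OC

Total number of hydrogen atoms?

42

Hydrogens are implicit in SMILES; fill each atom to its normal valence:
  8 × C: 2 H each → 16
  5 × C: 3 H each → 15
  5 × C (aromatic): 1 H each → 5
  3 × C: 1 H each → 3
  3 × C: no H
  2 × O: no H
  1 × C (aromatic): no H
  1 × N (charge +1): 3 H
  Total hydrogens = 42.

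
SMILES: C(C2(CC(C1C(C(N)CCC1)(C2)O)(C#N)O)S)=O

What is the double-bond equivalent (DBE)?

Molecular formula from the SMILES: C12H18N2O3S.
DoU = (2C + 2 + N − H − X)/2 = (2·12 + 2 + 2 − 18 − 0)/2 = 10/2 = 5.
(Structurally: 2 ring(s) + 3 π bond(s) = 5.)

5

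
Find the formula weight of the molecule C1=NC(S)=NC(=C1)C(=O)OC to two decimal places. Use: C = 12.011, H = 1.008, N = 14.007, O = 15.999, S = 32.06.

170.19

Molecular formula: C6H6N2O2S.
M = 6×12.011 + 6×1.008 + 2×14.007 + 2×15.999 + 1×32.06 = 170.19 g/mol.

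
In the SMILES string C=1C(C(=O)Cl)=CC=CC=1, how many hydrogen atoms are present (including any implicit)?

Hydrogens are implicit in SMILES; fill each atom to its normal valence:
  5 × C (aromatic): 1 H each → 5
  1 × C (aromatic): no H
  1 × C: no H
  1 × Cl: no H
  1 × O: no H
  Total hydrogens = 5.

5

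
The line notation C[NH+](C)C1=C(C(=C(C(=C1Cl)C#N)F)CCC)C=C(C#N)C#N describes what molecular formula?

Heavy atoms from the SMILES: 16 C, 1 Cl, 1 F, 4 N.
Implicit hydrogens by atom environment:
  6 × C (aromatic): no H
  4 × C: no H
  3 × C: 3 H each → 9
  3 × N: no H
  2 × C: 2 H each → 4
  1 × C: 1 H
  1 × Cl: no H
  1 × F: no H
  1 × N (charge +1): 1 H
  Total hydrogens = 15.
Net charge +1.
Molecular formula: C16H15ClFN4+

C16H15ClFN4+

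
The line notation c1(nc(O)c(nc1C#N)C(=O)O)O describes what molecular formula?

Heavy atoms from the SMILES: 6 C, 3 N, 4 O.
Implicit hydrogens by atom environment:
  4 × C (aromatic): no H
  3 × O: 1 H each → 3
  2 × C: no H
  2 × N (aromatic): no H
  1 × N: no H
  1 × O: no H
  Total hydrogens = 3.
Molecular formula: C6H3N3O4

C6H3N3O4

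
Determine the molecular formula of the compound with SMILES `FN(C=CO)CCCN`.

C5H11FN2O

Heavy atoms from the SMILES: 5 C, 1 F, 2 N, 1 O.
Implicit hydrogens by atom environment:
  3 × C: 2 H each → 6
  2 × C: 1 H each → 2
  1 × F: no H
  1 × N: 2 H
  1 × N: no H
  1 × O: 1 H
  Total hydrogens = 11.
Molecular formula: C5H11FN2O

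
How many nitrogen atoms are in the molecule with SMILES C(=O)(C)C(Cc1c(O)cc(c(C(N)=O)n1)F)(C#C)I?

2

The symbol for nitrogen appears 2 times in the SMILES.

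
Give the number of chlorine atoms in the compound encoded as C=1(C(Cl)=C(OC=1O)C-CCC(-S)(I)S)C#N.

1

The symbol for chlorine appears 1 time in the SMILES.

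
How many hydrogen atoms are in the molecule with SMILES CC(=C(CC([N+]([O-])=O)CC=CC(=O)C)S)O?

15

Hydrogens are implicit in SMILES; fill each atom to its normal valence:
  3 × C: 1 H each → 3
  3 × C: no H
  2 × C: 3 H each → 6
  2 × C: 2 H each → 4
  2 × O: no H
  1 × N (charge +1): no H
  1 × O: 1 H
  1 × O (charge -1): no H
  1 × S: 1 H
  Total hydrogens = 15.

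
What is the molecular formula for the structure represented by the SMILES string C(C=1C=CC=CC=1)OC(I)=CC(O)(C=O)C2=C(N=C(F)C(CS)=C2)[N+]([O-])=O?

Heavy atoms from the SMILES: 17 C, 1 F, 1 I, 2 N, 5 O, 1 S.
Implicit hydrogens by atom environment:
  6 × C (aromatic): 1 H each → 6
  5 × C (aromatic): no H
  3 × O: no H
  2 × C: 2 H each → 4
  2 × C: 1 H each → 2
  2 × C: no H
  1 × F: no H
  1 × I: no H
  1 × N (aromatic): no H
  1 × N (charge +1): no H
  1 × O: 1 H
  1 × O (charge -1): no H
  1 × S: 1 H
  Total hydrogens = 14.
Molecular formula: C17H14FIN2O5S

C17H14FIN2O5S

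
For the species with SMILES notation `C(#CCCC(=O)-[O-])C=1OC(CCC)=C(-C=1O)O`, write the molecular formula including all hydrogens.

Heavy atoms from the SMILES: 12 C, 5 O.
Implicit hydrogens by atom environment:
  4 × C: 2 H each → 8
  4 × C (aromatic): no H
  3 × C: no H
  2 × O: 1 H each → 2
  1 × C: 3 H
  1 × O (aromatic): no H
  1 × O: no H
  1 × O (charge -1): no H
  Total hydrogens = 13.
Net charge -1.
Molecular formula: C12H13O5-

C12H13O5-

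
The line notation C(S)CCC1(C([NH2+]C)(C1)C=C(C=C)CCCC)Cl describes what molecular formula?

C15H27ClNS+

Heavy atoms from the SMILES: 15 C, 1 Cl, 1 N, 1 S.
Implicit hydrogens by atom environment:
  8 × C: 2 H each → 16
  3 × C: no H
  2 × C: 3 H each → 6
  2 × C: 1 H each → 2
  1 × Cl: no H
  1 × N (charge +1): 2 H
  1 × S: 1 H
  Total hydrogens = 27.
Net charge +1.
Molecular formula: C15H27ClNS+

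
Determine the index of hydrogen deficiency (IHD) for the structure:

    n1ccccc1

Molecular formula from the SMILES: C5H5N.
DoU = (2C + 2 + N − H − X)/2 = (2·5 + 2 + 1 − 5 − 0)/2 = 8/2 = 4.
(Structurally: 1 ring(s) + 3 π bond(s) = 4.)

4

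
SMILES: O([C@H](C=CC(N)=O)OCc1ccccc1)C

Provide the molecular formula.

C12H15NO3

Heavy atoms from the SMILES: 12 C, 1 N, 3 O.
Implicit hydrogens by atom environment:
  5 × C (aromatic): 1 H each → 5
  3 × C: 1 H each → 3
  3 × O: no H
  1 × C: 3 H
  1 × C: 2 H
  1 × C: no H
  1 × C (aromatic): no H
  1 × N: 2 H
  Total hydrogens = 15.
Molecular formula: C12H15NO3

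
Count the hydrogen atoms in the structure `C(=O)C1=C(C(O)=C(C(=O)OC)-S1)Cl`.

Hydrogens are implicit in SMILES; fill each atom to its normal valence:
  4 × C (aromatic): no H
  3 × O: no H
  1 × C: 3 H
  1 × C: 1 H
  1 × C: no H
  1 × Cl: no H
  1 × O: 1 H
  1 × S (aromatic): no H
  Total hydrogens = 5.

5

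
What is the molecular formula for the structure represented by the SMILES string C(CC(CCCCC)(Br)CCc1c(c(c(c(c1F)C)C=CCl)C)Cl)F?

C20H27BrCl2F2

Heavy atoms from the SMILES: 1 Br, 20 C, 2 Cl, 2 F.
Implicit hydrogens by atom environment:
  8 × C: 2 H each → 16
  6 × C (aromatic): no H
  3 × C: 3 H each → 9
  2 × C: 1 H each → 2
  2 × Cl: no H
  2 × F: no H
  1 × Br: no H
  1 × C: no H
  Total hydrogens = 27.
Molecular formula: C20H27BrCl2F2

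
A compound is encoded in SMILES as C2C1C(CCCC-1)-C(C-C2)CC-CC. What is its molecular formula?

C14H26

Heavy atoms from the SMILES: 14 C.
Implicit hydrogens by atom environment:
  10 × C: 2 H each → 20
  3 × C: 1 H each → 3
  1 × C: 3 H
  Total hydrogens = 26.
Molecular formula: C14H26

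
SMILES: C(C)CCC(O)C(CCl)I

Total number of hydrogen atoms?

14

Hydrogens are implicit in SMILES; fill each atom to its normal valence:
  4 × C: 2 H each → 8
  2 × C: 1 H each → 2
  1 × C: 3 H
  1 × Cl: no H
  1 × I: no H
  1 × O: 1 H
  Total hydrogens = 14.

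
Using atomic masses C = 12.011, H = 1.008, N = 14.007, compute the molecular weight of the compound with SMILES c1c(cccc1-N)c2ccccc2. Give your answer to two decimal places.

169.23

Molecular formula: C12H11N.
M = 12×12.011 + 11×1.008 + 1×14.007 = 169.23 g/mol.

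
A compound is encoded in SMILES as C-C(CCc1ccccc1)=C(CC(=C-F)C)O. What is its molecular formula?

C15H19FO

Heavy atoms from the SMILES: 15 C, 1 F, 1 O.
Implicit hydrogens by atom environment:
  5 × C (aromatic): 1 H each → 5
  3 × C: 2 H each → 6
  3 × C: no H
  2 × C: 3 H each → 6
  1 × C: 1 H
  1 × C (aromatic): no H
  1 × F: no H
  1 × O: 1 H
  Total hydrogens = 19.
Molecular formula: C15H19FO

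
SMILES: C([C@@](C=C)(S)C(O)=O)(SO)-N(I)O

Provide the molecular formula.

Heavy atoms from the SMILES: 5 C, 1 I, 1 N, 4 O, 2 S.
Implicit hydrogens by atom environment:
  3 × O: 1 H each → 3
  2 × C: 1 H each → 2
  2 × C: no H
  1 × C: 2 H
  1 × I: no H
  1 × N: no H
  1 × O: no H
  1 × S: 1 H
  1 × S: no H
  Total hydrogens = 8.
Molecular formula: C5H8INO4S2

C5H8INO4S2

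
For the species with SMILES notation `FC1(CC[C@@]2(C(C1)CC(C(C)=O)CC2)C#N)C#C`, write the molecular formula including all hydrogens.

C15H18FNO

Heavy atoms from the SMILES: 15 C, 1 F, 1 N, 1 O.
Implicit hydrogens by atom environment:
  6 × C: 2 H each → 12
  5 × C: no H
  3 × C: 1 H each → 3
  1 × C: 3 H
  1 × F: no H
  1 × N: no H
  1 × O: no H
  Total hydrogens = 18.
Molecular formula: C15H18FNO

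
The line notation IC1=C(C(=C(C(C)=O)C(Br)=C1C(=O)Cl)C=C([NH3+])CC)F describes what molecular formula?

C13H12BrClFINO2+

Heavy atoms from the SMILES: 1 Br, 13 C, 1 Cl, 1 F, 1 I, 1 N, 2 O.
Implicit hydrogens by atom environment:
  6 × C (aromatic): no H
  3 × C: no H
  2 × C: 3 H each → 6
  2 × O: no H
  1 × Br: no H
  1 × C: 2 H
  1 × C: 1 H
  1 × Cl: no H
  1 × F: no H
  1 × I: no H
  1 × N (charge +1): 3 H
  Total hydrogens = 12.
Net charge +1.
Molecular formula: C13H12BrClFINO2+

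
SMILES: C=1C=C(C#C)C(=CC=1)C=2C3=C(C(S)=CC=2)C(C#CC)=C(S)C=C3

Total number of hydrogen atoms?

Hydrogens are implicit in SMILES; fill each atom to its normal valence:
  8 × C (aromatic): 1 H each → 8
  8 × C (aromatic): no H
  3 × C: no H
  2 × S: 1 H each → 2
  1 × C: 3 H
  1 × C: 1 H
  Total hydrogens = 14.

14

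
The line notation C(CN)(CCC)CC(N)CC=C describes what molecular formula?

Heavy atoms from the SMILES: 10 C, 2 N.
Implicit hydrogens by atom environment:
  6 × C: 2 H each → 12
  3 × C: 1 H each → 3
  2 × N: 2 H each → 4
  1 × C: 3 H
  Total hydrogens = 22.
Molecular formula: C10H22N2

C10H22N2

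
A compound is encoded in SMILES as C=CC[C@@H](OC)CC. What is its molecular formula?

Heavy atoms from the SMILES: 7 C, 1 O.
Implicit hydrogens by atom environment:
  3 × C: 2 H each → 6
  2 × C: 3 H each → 6
  2 × C: 1 H each → 2
  1 × O: no H
  Total hydrogens = 14.
Molecular formula: C7H14O

C7H14O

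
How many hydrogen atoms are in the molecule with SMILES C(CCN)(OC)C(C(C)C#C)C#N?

Hydrogens are implicit in SMILES; fill each atom to its normal valence:
  4 × C: 1 H each → 4
  2 × C: 3 H each → 6
  2 × C: 2 H each → 4
  2 × C: no H
  1 × N: 2 H
  1 × N: no H
  1 × O: no H
  Total hydrogens = 16.

16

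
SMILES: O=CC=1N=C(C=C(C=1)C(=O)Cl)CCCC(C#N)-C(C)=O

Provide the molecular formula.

Heavy atoms from the SMILES: 14 C, 1 Cl, 2 N, 3 O.
Implicit hydrogens by atom environment:
  3 × C: 2 H each → 6
  3 × C (aromatic): no H
  3 × C: no H
  3 × O: no H
  2 × C (aromatic): 1 H each → 2
  2 × C: 1 H each → 2
  1 × C: 3 H
  1 × Cl: no H
  1 × N (aromatic): no H
  1 × N: no H
  Total hydrogens = 13.
Molecular formula: C14H13ClN2O3

C14H13ClN2O3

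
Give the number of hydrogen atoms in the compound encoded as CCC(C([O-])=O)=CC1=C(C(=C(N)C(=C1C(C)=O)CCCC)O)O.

Hydrogens are implicit in SMILES; fill each atom to its normal valence:
  6 × C (aromatic): no H
  4 × C: 2 H each → 8
  3 × C: 3 H each → 9
  3 × C: no H
  2 × O: 1 H each → 2
  2 × O: no H
  1 × C: 1 H
  1 × N: 2 H
  1 × O (charge -1): no H
  Total hydrogens = 22.

22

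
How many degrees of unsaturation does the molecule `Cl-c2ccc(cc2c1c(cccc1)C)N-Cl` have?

Molecular formula from the SMILES: C13H11Cl2N.
DoU = (2C + 2 + N − H − X)/2 = (2·13 + 2 + 1 − 11 − 2)/2 = 16/2 = 8.
(Structurally: 2 ring(s) + 6 π bond(s) = 8.)

8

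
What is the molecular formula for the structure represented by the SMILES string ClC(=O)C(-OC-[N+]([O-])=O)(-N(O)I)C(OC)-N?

C5H9ClIN3O6

Heavy atoms from the SMILES: 5 C, 1 Cl, 1 I, 3 N, 6 O.
Implicit hydrogens by atom environment:
  4 × O: no H
  2 × C: no H
  1 × C: 3 H
  1 × C: 2 H
  1 × C: 1 H
  1 × Cl: no H
  1 × I: no H
  1 × N: 2 H
  1 × N: no H
  1 × N (charge +1): no H
  1 × O: 1 H
  1 × O (charge -1): no H
  Total hydrogens = 9.
Molecular formula: C5H9ClIN3O6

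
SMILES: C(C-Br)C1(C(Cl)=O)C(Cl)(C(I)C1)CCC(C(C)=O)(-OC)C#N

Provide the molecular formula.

C14H17BrCl2INO3

Heavy atoms from the SMILES: 1 Br, 14 C, 2 Cl, 1 I, 1 N, 3 O.
Implicit hydrogens by atom environment:
  6 × C: no H
  5 × C: 2 H each → 10
  3 × O: no H
  2 × C: 3 H each → 6
  2 × Cl: no H
  1 × Br: no H
  1 × C: 1 H
  1 × I: no H
  1 × N: no H
  Total hydrogens = 17.
Molecular formula: C14H17BrCl2INO3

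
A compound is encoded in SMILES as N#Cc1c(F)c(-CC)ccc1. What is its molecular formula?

C9H8FN

Heavy atoms from the SMILES: 9 C, 1 F, 1 N.
Implicit hydrogens by atom environment:
  3 × C (aromatic): 1 H each → 3
  3 × C (aromatic): no H
  1 × C: 3 H
  1 × C: 2 H
  1 × C: no H
  1 × F: no H
  1 × N: no H
  Total hydrogens = 8.
Molecular formula: C9H8FN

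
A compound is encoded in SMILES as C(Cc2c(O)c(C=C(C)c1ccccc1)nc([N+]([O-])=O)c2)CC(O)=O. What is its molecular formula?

C18H18N2O5

Heavy atoms from the SMILES: 18 C, 2 N, 5 O.
Implicit hydrogens by atom environment:
  6 × C (aromatic): 1 H each → 6
  5 × C (aromatic): no H
  3 × C: 2 H each → 6
  2 × C: no H
  2 × O: 1 H each → 2
  2 × O: no H
  1 × C: 3 H
  1 × C: 1 H
  1 × N (aromatic): no H
  1 × N (charge +1): no H
  1 × O (charge -1): no H
  Total hydrogens = 18.
Molecular formula: C18H18N2O5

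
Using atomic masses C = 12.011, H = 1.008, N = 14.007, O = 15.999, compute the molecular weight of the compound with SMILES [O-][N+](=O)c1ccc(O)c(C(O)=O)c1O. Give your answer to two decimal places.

Molecular formula: C7H5NO6.
M = 7×12.011 + 5×1.008 + 1×14.007 + 6×15.999 = 199.12 g/mol.

199.12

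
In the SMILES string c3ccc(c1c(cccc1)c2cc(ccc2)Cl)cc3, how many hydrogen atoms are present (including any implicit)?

13

Hydrogens are implicit in SMILES; fill each atom to its normal valence:
  13 × C (aromatic): 1 H each → 13
  5 × C (aromatic): no H
  1 × Cl: no H
  Total hydrogens = 13.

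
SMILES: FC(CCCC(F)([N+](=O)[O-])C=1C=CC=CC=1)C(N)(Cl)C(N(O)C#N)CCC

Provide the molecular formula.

C17H23ClF2N4O3

Heavy atoms from the SMILES: 17 C, 1 Cl, 2 F, 4 N, 3 O.
Implicit hydrogens by atom environment:
  5 × C: 2 H each → 10
  5 × C (aromatic): 1 H each → 5
  3 × C: no H
  2 × C: 1 H each → 2
  2 × F: no H
  2 × N: no H
  1 × C: 3 H
  1 × C (aromatic): no H
  1 × Cl: no H
  1 × N: 2 H
  1 × N (charge +1): no H
  1 × O: 1 H
  1 × O: no H
  1 × O (charge -1): no H
  Total hydrogens = 23.
Molecular formula: C17H23ClF2N4O3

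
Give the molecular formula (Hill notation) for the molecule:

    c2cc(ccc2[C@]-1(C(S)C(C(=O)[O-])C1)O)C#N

C12H10NO3S-

Heavy atoms from the SMILES: 12 C, 1 N, 3 O, 1 S.
Implicit hydrogens by atom environment:
  4 × C (aromatic): 1 H each → 4
  3 × C: no H
  2 × C: 1 H each → 2
  2 × C (aromatic): no H
  1 × C: 2 H
  1 × N: no H
  1 × O: 1 H
  1 × O: no H
  1 × O (charge -1): no H
  1 × S: 1 H
  Total hydrogens = 10.
Net charge -1.
Molecular formula: C12H10NO3S-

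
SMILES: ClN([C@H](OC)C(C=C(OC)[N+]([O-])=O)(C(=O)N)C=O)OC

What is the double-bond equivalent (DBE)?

4

Molecular formula from the SMILES: C9H14ClN3O7.
DoU = (2C + 2 + N − H − X)/2 = (2·9 + 2 + 3 − 14 − 1)/2 = 8/2 = 4.
(Structurally: 0 ring(s) + 4 π bond(s) = 4.)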